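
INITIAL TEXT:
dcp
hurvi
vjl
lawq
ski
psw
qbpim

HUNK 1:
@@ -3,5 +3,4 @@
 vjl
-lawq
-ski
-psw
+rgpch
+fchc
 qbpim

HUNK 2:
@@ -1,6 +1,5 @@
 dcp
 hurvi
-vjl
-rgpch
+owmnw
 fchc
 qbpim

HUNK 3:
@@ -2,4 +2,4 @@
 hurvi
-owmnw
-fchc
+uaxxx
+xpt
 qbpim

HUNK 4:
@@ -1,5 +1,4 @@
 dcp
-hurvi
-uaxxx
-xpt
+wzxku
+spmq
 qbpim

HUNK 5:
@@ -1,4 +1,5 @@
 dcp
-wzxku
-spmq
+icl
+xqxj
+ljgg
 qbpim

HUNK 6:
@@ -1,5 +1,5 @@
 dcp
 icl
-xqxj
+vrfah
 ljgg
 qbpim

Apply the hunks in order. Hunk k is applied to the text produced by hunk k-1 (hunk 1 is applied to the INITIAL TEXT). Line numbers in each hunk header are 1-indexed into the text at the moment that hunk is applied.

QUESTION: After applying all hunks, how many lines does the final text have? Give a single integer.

Answer: 5

Derivation:
Hunk 1: at line 3 remove [lawq,ski,psw] add [rgpch,fchc] -> 6 lines: dcp hurvi vjl rgpch fchc qbpim
Hunk 2: at line 1 remove [vjl,rgpch] add [owmnw] -> 5 lines: dcp hurvi owmnw fchc qbpim
Hunk 3: at line 2 remove [owmnw,fchc] add [uaxxx,xpt] -> 5 lines: dcp hurvi uaxxx xpt qbpim
Hunk 4: at line 1 remove [hurvi,uaxxx,xpt] add [wzxku,spmq] -> 4 lines: dcp wzxku spmq qbpim
Hunk 5: at line 1 remove [wzxku,spmq] add [icl,xqxj,ljgg] -> 5 lines: dcp icl xqxj ljgg qbpim
Hunk 6: at line 1 remove [xqxj] add [vrfah] -> 5 lines: dcp icl vrfah ljgg qbpim
Final line count: 5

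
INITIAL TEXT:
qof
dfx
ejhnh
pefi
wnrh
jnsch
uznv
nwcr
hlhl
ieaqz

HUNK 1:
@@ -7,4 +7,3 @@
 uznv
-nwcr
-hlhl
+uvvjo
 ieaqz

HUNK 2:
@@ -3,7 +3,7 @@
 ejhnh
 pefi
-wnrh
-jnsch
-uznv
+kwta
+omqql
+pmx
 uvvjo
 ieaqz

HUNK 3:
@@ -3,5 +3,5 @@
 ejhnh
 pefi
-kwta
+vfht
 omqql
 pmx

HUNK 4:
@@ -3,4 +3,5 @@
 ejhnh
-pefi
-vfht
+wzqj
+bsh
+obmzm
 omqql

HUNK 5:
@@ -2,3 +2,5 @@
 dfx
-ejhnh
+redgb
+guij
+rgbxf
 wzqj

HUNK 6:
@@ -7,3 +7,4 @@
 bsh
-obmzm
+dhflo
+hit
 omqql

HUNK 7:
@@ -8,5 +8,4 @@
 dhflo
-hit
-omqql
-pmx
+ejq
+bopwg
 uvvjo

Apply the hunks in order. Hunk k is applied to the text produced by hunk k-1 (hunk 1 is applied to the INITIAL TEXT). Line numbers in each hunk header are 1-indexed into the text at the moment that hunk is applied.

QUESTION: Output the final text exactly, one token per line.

Answer: qof
dfx
redgb
guij
rgbxf
wzqj
bsh
dhflo
ejq
bopwg
uvvjo
ieaqz

Derivation:
Hunk 1: at line 7 remove [nwcr,hlhl] add [uvvjo] -> 9 lines: qof dfx ejhnh pefi wnrh jnsch uznv uvvjo ieaqz
Hunk 2: at line 3 remove [wnrh,jnsch,uznv] add [kwta,omqql,pmx] -> 9 lines: qof dfx ejhnh pefi kwta omqql pmx uvvjo ieaqz
Hunk 3: at line 3 remove [kwta] add [vfht] -> 9 lines: qof dfx ejhnh pefi vfht omqql pmx uvvjo ieaqz
Hunk 4: at line 3 remove [pefi,vfht] add [wzqj,bsh,obmzm] -> 10 lines: qof dfx ejhnh wzqj bsh obmzm omqql pmx uvvjo ieaqz
Hunk 5: at line 2 remove [ejhnh] add [redgb,guij,rgbxf] -> 12 lines: qof dfx redgb guij rgbxf wzqj bsh obmzm omqql pmx uvvjo ieaqz
Hunk 6: at line 7 remove [obmzm] add [dhflo,hit] -> 13 lines: qof dfx redgb guij rgbxf wzqj bsh dhflo hit omqql pmx uvvjo ieaqz
Hunk 7: at line 8 remove [hit,omqql,pmx] add [ejq,bopwg] -> 12 lines: qof dfx redgb guij rgbxf wzqj bsh dhflo ejq bopwg uvvjo ieaqz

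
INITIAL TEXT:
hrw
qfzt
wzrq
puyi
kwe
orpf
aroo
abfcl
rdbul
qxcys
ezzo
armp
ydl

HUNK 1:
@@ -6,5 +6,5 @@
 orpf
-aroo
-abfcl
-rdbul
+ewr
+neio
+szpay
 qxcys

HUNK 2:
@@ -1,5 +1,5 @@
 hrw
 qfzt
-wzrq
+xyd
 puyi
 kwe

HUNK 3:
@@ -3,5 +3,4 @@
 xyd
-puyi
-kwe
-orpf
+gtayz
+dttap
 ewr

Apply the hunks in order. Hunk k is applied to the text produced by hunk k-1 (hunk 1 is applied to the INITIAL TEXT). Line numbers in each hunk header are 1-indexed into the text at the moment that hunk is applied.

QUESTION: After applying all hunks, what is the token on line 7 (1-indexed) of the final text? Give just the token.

Answer: neio

Derivation:
Hunk 1: at line 6 remove [aroo,abfcl,rdbul] add [ewr,neio,szpay] -> 13 lines: hrw qfzt wzrq puyi kwe orpf ewr neio szpay qxcys ezzo armp ydl
Hunk 2: at line 1 remove [wzrq] add [xyd] -> 13 lines: hrw qfzt xyd puyi kwe orpf ewr neio szpay qxcys ezzo armp ydl
Hunk 3: at line 3 remove [puyi,kwe,orpf] add [gtayz,dttap] -> 12 lines: hrw qfzt xyd gtayz dttap ewr neio szpay qxcys ezzo armp ydl
Final line 7: neio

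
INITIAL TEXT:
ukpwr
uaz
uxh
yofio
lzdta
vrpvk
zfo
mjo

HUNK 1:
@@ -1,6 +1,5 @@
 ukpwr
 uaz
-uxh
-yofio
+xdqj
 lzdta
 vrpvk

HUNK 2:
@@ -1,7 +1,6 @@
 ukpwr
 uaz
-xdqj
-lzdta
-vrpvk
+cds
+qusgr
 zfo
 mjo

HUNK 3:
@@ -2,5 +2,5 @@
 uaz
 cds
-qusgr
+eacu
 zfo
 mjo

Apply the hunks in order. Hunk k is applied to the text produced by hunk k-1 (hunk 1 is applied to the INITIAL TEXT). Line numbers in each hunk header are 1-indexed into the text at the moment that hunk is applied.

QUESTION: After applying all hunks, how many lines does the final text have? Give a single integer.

Answer: 6

Derivation:
Hunk 1: at line 1 remove [uxh,yofio] add [xdqj] -> 7 lines: ukpwr uaz xdqj lzdta vrpvk zfo mjo
Hunk 2: at line 1 remove [xdqj,lzdta,vrpvk] add [cds,qusgr] -> 6 lines: ukpwr uaz cds qusgr zfo mjo
Hunk 3: at line 2 remove [qusgr] add [eacu] -> 6 lines: ukpwr uaz cds eacu zfo mjo
Final line count: 6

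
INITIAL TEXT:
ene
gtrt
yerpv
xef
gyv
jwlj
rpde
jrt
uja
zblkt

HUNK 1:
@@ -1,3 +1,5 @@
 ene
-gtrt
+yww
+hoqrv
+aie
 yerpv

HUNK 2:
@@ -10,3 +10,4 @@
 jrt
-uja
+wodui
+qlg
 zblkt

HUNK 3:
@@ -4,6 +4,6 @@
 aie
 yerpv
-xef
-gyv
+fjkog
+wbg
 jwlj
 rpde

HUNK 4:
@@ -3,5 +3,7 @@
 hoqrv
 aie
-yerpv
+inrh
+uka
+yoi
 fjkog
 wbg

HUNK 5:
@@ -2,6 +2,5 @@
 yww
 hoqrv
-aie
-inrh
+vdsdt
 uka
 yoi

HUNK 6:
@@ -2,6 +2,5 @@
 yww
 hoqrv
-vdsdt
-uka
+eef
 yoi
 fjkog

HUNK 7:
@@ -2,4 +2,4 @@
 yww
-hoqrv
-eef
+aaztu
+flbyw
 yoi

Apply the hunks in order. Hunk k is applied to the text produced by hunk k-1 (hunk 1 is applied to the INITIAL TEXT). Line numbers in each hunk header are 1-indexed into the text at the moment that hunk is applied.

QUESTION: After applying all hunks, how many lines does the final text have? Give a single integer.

Hunk 1: at line 1 remove [gtrt] add [yww,hoqrv,aie] -> 12 lines: ene yww hoqrv aie yerpv xef gyv jwlj rpde jrt uja zblkt
Hunk 2: at line 10 remove [uja] add [wodui,qlg] -> 13 lines: ene yww hoqrv aie yerpv xef gyv jwlj rpde jrt wodui qlg zblkt
Hunk 3: at line 4 remove [xef,gyv] add [fjkog,wbg] -> 13 lines: ene yww hoqrv aie yerpv fjkog wbg jwlj rpde jrt wodui qlg zblkt
Hunk 4: at line 3 remove [yerpv] add [inrh,uka,yoi] -> 15 lines: ene yww hoqrv aie inrh uka yoi fjkog wbg jwlj rpde jrt wodui qlg zblkt
Hunk 5: at line 2 remove [aie,inrh] add [vdsdt] -> 14 lines: ene yww hoqrv vdsdt uka yoi fjkog wbg jwlj rpde jrt wodui qlg zblkt
Hunk 6: at line 2 remove [vdsdt,uka] add [eef] -> 13 lines: ene yww hoqrv eef yoi fjkog wbg jwlj rpde jrt wodui qlg zblkt
Hunk 7: at line 2 remove [hoqrv,eef] add [aaztu,flbyw] -> 13 lines: ene yww aaztu flbyw yoi fjkog wbg jwlj rpde jrt wodui qlg zblkt
Final line count: 13

Answer: 13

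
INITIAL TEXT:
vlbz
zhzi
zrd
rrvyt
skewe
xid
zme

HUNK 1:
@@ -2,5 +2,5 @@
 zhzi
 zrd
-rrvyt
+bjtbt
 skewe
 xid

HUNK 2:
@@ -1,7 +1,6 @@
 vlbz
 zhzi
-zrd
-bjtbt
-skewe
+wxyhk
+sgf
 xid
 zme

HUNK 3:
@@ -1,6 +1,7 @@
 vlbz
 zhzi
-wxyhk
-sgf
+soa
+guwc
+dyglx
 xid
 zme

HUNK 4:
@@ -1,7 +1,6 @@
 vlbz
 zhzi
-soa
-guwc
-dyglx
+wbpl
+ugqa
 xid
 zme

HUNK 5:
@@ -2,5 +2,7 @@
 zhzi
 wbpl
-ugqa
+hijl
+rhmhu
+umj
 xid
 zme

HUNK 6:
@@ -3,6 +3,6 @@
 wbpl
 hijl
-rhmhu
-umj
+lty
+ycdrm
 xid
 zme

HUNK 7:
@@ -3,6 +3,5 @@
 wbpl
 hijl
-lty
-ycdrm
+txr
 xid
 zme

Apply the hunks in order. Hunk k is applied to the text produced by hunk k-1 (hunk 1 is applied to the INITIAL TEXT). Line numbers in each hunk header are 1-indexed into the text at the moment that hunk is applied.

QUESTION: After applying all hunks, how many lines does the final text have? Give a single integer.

Hunk 1: at line 2 remove [rrvyt] add [bjtbt] -> 7 lines: vlbz zhzi zrd bjtbt skewe xid zme
Hunk 2: at line 1 remove [zrd,bjtbt,skewe] add [wxyhk,sgf] -> 6 lines: vlbz zhzi wxyhk sgf xid zme
Hunk 3: at line 1 remove [wxyhk,sgf] add [soa,guwc,dyglx] -> 7 lines: vlbz zhzi soa guwc dyglx xid zme
Hunk 4: at line 1 remove [soa,guwc,dyglx] add [wbpl,ugqa] -> 6 lines: vlbz zhzi wbpl ugqa xid zme
Hunk 5: at line 2 remove [ugqa] add [hijl,rhmhu,umj] -> 8 lines: vlbz zhzi wbpl hijl rhmhu umj xid zme
Hunk 6: at line 3 remove [rhmhu,umj] add [lty,ycdrm] -> 8 lines: vlbz zhzi wbpl hijl lty ycdrm xid zme
Hunk 7: at line 3 remove [lty,ycdrm] add [txr] -> 7 lines: vlbz zhzi wbpl hijl txr xid zme
Final line count: 7

Answer: 7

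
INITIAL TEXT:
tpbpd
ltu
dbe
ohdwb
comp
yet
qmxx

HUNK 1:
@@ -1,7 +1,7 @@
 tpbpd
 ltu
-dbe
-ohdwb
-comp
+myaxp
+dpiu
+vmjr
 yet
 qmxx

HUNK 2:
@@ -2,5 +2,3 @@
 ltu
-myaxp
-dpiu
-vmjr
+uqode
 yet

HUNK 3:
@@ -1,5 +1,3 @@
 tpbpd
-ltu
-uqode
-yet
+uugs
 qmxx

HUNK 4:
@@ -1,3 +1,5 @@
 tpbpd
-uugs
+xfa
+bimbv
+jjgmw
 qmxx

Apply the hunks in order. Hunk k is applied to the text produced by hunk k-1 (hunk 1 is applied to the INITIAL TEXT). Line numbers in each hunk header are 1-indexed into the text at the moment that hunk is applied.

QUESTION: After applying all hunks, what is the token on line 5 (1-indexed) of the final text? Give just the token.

Answer: qmxx

Derivation:
Hunk 1: at line 1 remove [dbe,ohdwb,comp] add [myaxp,dpiu,vmjr] -> 7 lines: tpbpd ltu myaxp dpiu vmjr yet qmxx
Hunk 2: at line 2 remove [myaxp,dpiu,vmjr] add [uqode] -> 5 lines: tpbpd ltu uqode yet qmxx
Hunk 3: at line 1 remove [ltu,uqode,yet] add [uugs] -> 3 lines: tpbpd uugs qmxx
Hunk 4: at line 1 remove [uugs] add [xfa,bimbv,jjgmw] -> 5 lines: tpbpd xfa bimbv jjgmw qmxx
Final line 5: qmxx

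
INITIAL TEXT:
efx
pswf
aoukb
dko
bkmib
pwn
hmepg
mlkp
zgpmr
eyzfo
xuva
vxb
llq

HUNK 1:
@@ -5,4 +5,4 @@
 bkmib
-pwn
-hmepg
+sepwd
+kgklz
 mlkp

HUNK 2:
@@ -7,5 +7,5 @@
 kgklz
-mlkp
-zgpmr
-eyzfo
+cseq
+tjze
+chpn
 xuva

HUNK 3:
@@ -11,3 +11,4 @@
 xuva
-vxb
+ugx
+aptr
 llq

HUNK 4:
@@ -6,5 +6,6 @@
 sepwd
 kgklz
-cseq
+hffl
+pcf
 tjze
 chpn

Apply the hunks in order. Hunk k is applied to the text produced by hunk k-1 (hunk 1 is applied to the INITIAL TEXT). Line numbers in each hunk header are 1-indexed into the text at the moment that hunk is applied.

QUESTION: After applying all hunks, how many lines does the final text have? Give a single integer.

Answer: 15

Derivation:
Hunk 1: at line 5 remove [pwn,hmepg] add [sepwd,kgklz] -> 13 lines: efx pswf aoukb dko bkmib sepwd kgklz mlkp zgpmr eyzfo xuva vxb llq
Hunk 2: at line 7 remove [mlkp,zgpmr,eyzfo] add [cseq,tjze,chpn] -> 13 lines: efx pswf aoukb dko bkmib sepwd kgklz cseq tjze chpn xuva vxb llq
Hunk 3: at line 11 remove [vxb] add [ugx,aptr] -> 14 lines: efx pswf aoukb dko bkmib sepwd kgklz cseq tjze chpn xuva ugx aptr llq
Hunk 4: at line 6 remove [cseq] add [hffl,pcf] -> 15 lines: efx pswf aoukb dko bkmib sepwd kgklz hffl pcf tjze chpn xuva ugx aptr llq
Final line count: 15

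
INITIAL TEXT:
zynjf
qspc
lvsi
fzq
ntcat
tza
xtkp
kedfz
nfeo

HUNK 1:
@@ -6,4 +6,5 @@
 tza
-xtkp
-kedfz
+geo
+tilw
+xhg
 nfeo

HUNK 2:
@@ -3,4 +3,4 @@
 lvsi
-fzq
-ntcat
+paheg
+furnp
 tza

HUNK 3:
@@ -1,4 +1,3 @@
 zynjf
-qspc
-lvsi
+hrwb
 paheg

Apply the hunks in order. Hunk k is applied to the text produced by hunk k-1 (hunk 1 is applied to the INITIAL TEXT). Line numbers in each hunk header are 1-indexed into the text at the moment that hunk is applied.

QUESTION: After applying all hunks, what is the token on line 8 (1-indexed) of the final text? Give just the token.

Answer: xhg

Derivation:
Hunk 1: at line 6 remove [xtkp,kedfz] add [geo,tilw,xhg] -> 10 lines: zynjf qspc lvsi fzq ntcat tza geo tilw xhg nfeo
Hunk 2: at line 3 remove [fzq,ntcat] add [paheg,furnp] -> 10 lines: zynjf qspc lvsi paheg furnp tza geo tilw xhg nfeo
Hunk 3: at line 1 remove [qspc,lvsi] add [hrwb] -> 9 lines: zynjf hrwb paheg furnp tza geo tilw xhg nfeo
Final line 8: xhg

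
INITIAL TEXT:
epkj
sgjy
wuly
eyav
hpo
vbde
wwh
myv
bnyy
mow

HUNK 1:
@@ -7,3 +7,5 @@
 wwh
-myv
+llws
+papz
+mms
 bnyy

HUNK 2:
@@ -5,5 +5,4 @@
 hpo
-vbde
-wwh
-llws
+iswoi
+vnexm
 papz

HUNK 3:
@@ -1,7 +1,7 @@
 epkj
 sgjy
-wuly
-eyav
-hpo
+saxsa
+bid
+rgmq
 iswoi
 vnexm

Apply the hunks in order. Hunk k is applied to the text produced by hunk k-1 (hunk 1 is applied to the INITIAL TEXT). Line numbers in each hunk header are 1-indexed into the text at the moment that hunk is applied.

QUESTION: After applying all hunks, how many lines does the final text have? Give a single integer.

Hunk 1: at line 7 remove [myv] add [llws,papz,mms] -> 12 lines: epkj sgjy wuly eyav hpo vbde wwh llws papz mms bnyy mow
Hunk 2: at line 5 remove [vbde,wwh,llws] add [iswoi,vnexm] -> 11 lines: epkj sgjy wuly eyav hpo iswoi vnexm papz mms bnyy mow
Hunk 3: at line 1 remove [wuly,eyav,hpo] add [saxsa,bid,rgmq] -> 11 lines: epkj sgjy saxsa bid rgmq iswoi vnexm papz mms bnyy mow
Final line count: 11

Answer: 11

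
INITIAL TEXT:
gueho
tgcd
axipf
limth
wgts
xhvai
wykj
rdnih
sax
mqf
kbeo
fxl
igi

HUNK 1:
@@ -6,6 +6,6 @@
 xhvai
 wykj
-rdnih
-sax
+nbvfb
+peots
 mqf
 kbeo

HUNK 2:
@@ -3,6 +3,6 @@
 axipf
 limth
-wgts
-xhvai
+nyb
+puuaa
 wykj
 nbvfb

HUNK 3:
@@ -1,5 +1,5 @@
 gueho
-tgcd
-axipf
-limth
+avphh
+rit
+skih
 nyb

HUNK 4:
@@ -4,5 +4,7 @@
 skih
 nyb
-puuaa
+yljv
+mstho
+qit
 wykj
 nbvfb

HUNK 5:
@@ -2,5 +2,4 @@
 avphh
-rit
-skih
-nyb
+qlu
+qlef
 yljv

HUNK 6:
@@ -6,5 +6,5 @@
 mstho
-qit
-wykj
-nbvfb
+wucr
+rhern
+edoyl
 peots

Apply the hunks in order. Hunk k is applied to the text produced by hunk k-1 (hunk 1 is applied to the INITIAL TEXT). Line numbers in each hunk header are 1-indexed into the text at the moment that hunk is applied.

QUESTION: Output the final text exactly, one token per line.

Answer: gueho
avphh
qlu
qlef
yljv
mstho
wucr
rhern
edoyl
peots
mqf
kbeo
fxl
igi

Derivation:
Hunk 1: at line 6 remove [rdnih,sax] add [nbvfb,peots] -> 13 lines: gueho tgcd axipf limth wgts xhvai wykj nbvfb peots mqf kbeo fxl igi
Hunk 2: at line 3 remove [wgts,xhvai] add [nyb,puuaa] -> 13 lines: gueho tgcd axipf limth nyb puuaa wykj nbvfb peots mqf kbeo fxl igi
Hunk 3: at line 1 remove [tgcd,axipf,limth] add [avphh,rit,skih] -> 13 lines: gueho avphh rit skih nyb puuaa wykj nbvfb peots mqf kbeo fxl igi
Hunk 4: at line 4 remove [puuaa] add [yljv,mstho,qit] -> 15 lines: gueho avphh rit skih nyb yljv mstho qit wykj nbvfb peots mqf kbeo fxl igi
Hunk 5: at line 2 remove [rit,skih,nyb] add [qlu,qlef] -> 14 lines: gueho avphh qlu qlef yljv mstho qit wykj nbvfb peots mqf kbeo fxl igi
Hunk 6: at line 6 remove [qit,wykj,nbvfb] add [wucr,rhern,edoyl] -> 14 lines: gueho avphh qlu qlef yljv mstho wucr rhern edoyl peots mqf kbeo fxl igi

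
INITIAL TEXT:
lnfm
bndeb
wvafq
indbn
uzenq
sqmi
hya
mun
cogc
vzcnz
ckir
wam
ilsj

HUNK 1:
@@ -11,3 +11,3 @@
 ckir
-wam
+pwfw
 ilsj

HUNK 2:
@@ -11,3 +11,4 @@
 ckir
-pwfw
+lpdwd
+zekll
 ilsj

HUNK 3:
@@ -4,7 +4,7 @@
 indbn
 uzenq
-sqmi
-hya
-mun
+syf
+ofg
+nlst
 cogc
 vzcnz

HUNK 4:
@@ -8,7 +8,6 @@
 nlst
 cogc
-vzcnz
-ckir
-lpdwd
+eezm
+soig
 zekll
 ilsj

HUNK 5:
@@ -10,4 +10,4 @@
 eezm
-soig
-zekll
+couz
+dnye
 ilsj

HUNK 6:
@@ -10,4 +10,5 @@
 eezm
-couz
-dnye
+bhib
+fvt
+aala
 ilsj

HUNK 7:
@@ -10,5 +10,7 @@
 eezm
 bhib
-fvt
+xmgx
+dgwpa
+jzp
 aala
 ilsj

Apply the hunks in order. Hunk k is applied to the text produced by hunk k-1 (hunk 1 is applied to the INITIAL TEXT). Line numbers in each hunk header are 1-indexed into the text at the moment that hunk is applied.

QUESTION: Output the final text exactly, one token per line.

Hunk 1: at line 11 remove [wam] add [pwfw] -> 13 lines: lnfm bndeb wvafq indbn uzenq sqmi hya mun cogc vzcnz ckir pwfw ilsj
Hunk 2: at line 11 remove [pwfw] add [lpdwd,zekll] -> 14 lines: lnfm bndeb wvafq indbn uzenq sqmi hya mun cogc vzcnz ckir lpdwd zekll ilsj
Hunk 3: at line 4 remove [sqmi,hya,mun] add [syf,ofg,nlst] -> 14 lines: lnfm bndeb wvafq indbn uzenq syf ofg nlst cogc vzcnz ckir lpdwd zekll ilsj
Hunk 4: at line 8 remove [vzcnz,ckir,lpdwd] add [eezm,soig] -> 13 lines: lnfm bndeb wvafq indbn uzenq syf ofg nlst cogc eezm soig zekll ilsj
Hunk 5: at line 10 remove [soig,zekll] add [couz,dnye] -> 13 lines: lnfm bndeb wvafq indbn uzenq syf ofg nlst cogc eezm couz dnye ilsj
Hunk 6: at line 10 remove [couz,dnye] add [bhib,fvt,aala] -> 14 lines: lnfm bndeb wvafq indbn uzenq syf ofg nlst cogc eezm bhib fvt aala ilsj
Hunk 7: at line 10 remove [fvt] add [xmgx,dgwpa,jzp] -> 16 lines: lnfm bndeb wvafq indbn uzenq syf ofg nlst cogc eezm bhib xmgx dgwpa jzp aala ilsj

Answer: lnfm
bndeb
wvafq
indbn
uzenq
syf
ofg
nlst
cogc
eezm
bhib
xmgx
dgwpa
jzp
aala
ilsj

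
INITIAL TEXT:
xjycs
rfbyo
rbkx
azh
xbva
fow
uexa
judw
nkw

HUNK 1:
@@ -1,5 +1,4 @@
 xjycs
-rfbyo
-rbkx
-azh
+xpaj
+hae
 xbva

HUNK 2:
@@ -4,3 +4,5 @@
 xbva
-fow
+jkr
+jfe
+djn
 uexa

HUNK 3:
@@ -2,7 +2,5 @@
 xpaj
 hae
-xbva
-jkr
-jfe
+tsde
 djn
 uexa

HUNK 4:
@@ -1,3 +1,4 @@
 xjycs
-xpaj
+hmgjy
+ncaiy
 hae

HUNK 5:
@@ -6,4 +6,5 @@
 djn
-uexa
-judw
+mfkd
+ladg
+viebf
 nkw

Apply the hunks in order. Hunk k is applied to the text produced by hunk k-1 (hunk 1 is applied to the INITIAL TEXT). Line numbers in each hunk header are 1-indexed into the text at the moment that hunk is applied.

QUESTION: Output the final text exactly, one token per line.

Answer: xjycs
hmgjy
ncaiy
hae
tsde
djn
mfkd
ladg
viebf
nkw

Derivation:
Hunk 1: at line 1 remove [rfbyo,rbkx,azh] add [xpaj,hae] -> 8 lines: xjycs xpaj hae xbva fow uexa judw nkw
Hunk 2: at line 4 remove [fow] add [jkr,jfe,djn] -> 10 lines: xjycs xpaj hae xbva jkr jfe djn uexa judw nkw
Hunk 3: at line 2 remove [xbva,jkr,jfe] add [tsde] -> 8 lines: xjycs xpaj hae tsde djn uexa judw nkw
Hunk 4: at line 1 remove [xpaj] add [hmgjy,ncaiy] -> 9 lines: xjycs hmgjy ncaiy hae tsde djn uexa judw nkw
Hunk 5: at line 6 remove [uexa,judw] add [mfkd,ladg,viebf] -> 10 lines: xjycs hmgjy ncaiy hae tsde djn mfkd ladg viebf nkw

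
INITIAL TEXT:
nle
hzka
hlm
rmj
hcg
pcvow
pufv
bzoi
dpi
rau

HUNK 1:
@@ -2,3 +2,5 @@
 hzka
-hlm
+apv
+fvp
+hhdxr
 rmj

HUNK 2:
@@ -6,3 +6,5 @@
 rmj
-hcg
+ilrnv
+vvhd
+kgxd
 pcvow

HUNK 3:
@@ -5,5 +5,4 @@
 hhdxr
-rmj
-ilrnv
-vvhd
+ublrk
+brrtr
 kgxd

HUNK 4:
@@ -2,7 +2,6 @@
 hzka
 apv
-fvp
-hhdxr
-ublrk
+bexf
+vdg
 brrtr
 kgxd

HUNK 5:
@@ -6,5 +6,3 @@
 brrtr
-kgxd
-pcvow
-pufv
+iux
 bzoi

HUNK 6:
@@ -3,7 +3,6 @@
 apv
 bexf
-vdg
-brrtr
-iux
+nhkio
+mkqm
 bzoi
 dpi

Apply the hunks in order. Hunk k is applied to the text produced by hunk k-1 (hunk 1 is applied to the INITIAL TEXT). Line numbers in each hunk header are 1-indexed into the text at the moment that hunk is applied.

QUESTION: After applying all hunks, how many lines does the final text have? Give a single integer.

Answer: 9

Derivation:
Hunk 1: at line 2 remove [hlm] add [apv,fvp,hhdxr] -> 12 lines: nle hzka apv fvp hhdxr rmj hcg pcvow pufv bzoi dpi rau
Hunk 2: at line 6 remove [hcg] add [ilrnv,vvhd,kgxd] -> 14 lines: nle hzka apv fvp hhdxr rmj ilrnv vvhd kgxd pcvow pufv bzoi dpi rau
Hunk 3: at line 5 remove [rmj,ilrnv,vvhd] add [ublrk,brrtr] -> 13 lines: nle hzka apv fvp hhdxr ublrk brrtr kgxd pcvow pufv bzoi dpi rau
Hunk 4: at line 2 remove [fvp,hhdxr,ublrk] add [bexf,vdg] -> 12 lines: nle hzka apv bexf vdg brrtr kgxd pcvow pufv bzoi dpi rau
Hunk 5: at line 6 remove [kgxd,pcvow,pufv] add [iux] -> 10 lines: nle hzka apv bexf vdg brrtr iux bzoi dpi rau
Hunk 6: at line 3 remove [vdg,brrtr,iux] add [nhkio,mkqm] -> 9 lines: nle hzka apv bexf nhkio mkqm bzoi dpi rau
Final line count: 9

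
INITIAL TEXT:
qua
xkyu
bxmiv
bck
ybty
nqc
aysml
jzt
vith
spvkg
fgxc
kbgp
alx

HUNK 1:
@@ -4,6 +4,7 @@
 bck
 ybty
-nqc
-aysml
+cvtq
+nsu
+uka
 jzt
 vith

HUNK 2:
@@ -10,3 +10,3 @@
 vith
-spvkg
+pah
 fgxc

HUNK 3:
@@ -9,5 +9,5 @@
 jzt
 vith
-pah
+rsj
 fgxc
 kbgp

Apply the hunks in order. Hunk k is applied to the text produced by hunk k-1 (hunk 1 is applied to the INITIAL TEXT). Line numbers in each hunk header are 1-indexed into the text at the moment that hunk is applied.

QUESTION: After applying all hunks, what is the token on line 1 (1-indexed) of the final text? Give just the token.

Hunk 1: at line 4 remove [nqc,aysml] add [cvtq,nsu,uka] -> 14 lines: qua xkyu bxmiv bck ybty cvtq nsu uka jzt vith spvkg fgxc kbgp alx
Hunk 2: at line 10 remove [spvkg] add [pah] -> 14 lines: qua xkyu bxmiv bck ybty cvtq nsu uka jzt vith pah fgxc kbgp alx
Hunk 3: at line 9 remove [pah] add [rsj] -> 14 lines: qua xkyu bxmiv bck ybty cvtq nsu uka jzt vith rsj fgxc kbgp alx
Final line 1: qua

Answer: qua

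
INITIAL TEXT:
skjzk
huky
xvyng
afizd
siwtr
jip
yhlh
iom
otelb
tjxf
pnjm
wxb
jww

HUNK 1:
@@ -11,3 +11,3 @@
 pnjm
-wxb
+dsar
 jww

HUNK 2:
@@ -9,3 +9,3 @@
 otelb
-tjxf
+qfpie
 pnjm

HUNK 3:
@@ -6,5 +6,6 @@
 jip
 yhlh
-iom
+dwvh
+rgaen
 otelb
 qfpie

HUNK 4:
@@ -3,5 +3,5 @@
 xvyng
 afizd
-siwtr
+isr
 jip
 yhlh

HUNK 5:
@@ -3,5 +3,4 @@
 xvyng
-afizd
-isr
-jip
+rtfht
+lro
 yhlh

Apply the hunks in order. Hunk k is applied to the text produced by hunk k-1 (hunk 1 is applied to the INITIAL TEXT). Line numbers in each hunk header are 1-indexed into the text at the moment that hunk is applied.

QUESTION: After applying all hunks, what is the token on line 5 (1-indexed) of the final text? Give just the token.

Answer: lro

Derivation:
Hunk 1: at line 11 remove [wxb] add [dsar] -> 13 lines: skjzk huky xvyng afizd siwtr jip yhlh iom otelb tjxf pnjm dsar jww
Hunk 2: at line 9 remove [tjxf] add [qfpie] -> 13 lines: skjzk huky xvyng afizd siwtr jip yhlh iom otelb qfpie pnjm dsar jww
Hunk 3: at line 6 remove [iom] add [dwvh,rgaen] -> 14 lines: skjzk huky xvyng afizd siwtr jip yhlh dwvh rgaen otelb qfpie pnjm dsar jww
Hunk 4: at line 3 remove [siwtr] add [isr] -> 14 lines: skjzk huky xvyng afizd isr jip yhlh dwvh rgaen otelb qfpie pnjm dsar jww
Hunk 5: at line 3 remove [afizd,isr,jip] add [rtfht,lro] -> 13 lines: skjzk huky xvyng rtfht lro yhlh dwvh rgaen otelb qfpie pnjm dsar jww
Final line 5: lro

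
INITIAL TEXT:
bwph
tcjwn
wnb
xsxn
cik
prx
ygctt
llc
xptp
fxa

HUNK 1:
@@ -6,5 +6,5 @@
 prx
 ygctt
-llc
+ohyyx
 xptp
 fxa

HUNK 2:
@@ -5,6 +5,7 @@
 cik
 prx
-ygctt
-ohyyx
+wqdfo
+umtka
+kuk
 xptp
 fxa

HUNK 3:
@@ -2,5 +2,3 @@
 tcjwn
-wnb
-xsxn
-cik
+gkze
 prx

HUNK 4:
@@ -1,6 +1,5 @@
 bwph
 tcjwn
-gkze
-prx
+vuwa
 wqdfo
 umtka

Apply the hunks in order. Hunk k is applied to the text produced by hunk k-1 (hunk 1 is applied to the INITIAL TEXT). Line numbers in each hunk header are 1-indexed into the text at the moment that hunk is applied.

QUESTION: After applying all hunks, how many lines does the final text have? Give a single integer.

Hunk 1: at line 6 remove [llc] add [ohyyx] -> 10 lines: bwph tcjwn wnb xsxn cik prx ygctt ohyyx xptp fxa
Hunk 2: at line 5 remove [ygctt,ohyyx] add [wqdfo,umtka,kuk] -> 11 lines: bwph tcjwn wnb xsxn cik prx wqdfo umtka kuk xptp fxa
Hunk 3: at line 2 remove [wnb,xsxn,cik] add [gkze] -> 9 lines: bwph tcjwn gkze prx wqdfo umtka kuk xptp fxa
Hunk 4: at line 1 remove [gkze,prx] add [vuwa] -> 8 lines: bwph tcjwn vuwa wqdfo umtka kuk xptp fxa
Final line count: 8

Answer: 8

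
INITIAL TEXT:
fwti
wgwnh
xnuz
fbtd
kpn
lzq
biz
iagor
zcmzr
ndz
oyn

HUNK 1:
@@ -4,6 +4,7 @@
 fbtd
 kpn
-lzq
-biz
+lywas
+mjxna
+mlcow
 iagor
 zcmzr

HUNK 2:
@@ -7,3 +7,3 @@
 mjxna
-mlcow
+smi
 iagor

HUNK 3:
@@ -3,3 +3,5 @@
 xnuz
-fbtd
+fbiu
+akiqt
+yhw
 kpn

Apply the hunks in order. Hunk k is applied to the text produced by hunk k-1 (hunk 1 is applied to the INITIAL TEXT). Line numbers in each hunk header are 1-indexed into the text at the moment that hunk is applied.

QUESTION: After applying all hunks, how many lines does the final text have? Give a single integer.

Answer: 14

Derivation:
Hunk 1: at line 4 remove [lzq,biz] add [lywas,mjxna,mlcow] -> 12 lines: fwti wgwnh xnuz fbtd kpn lywas mjxna mlcow iagor zcmzr ndz oyn
Hunk 2: at line 7 remove [mlcow] add [smi] -> 12 lines: fwti wgwnh xnuz fbtd kpn lywas mjxna smi iagor zcmzr ndz oyn
Hunk 3: at line 3 remove [fbtd] add [fbiu,akiqt,yhw] -> 14 lines: fwti wgwnh xnuz fbiu akiqt yhw kpn lywas mjxna smi iagor zcmzr ndz oyn
Final line count: 14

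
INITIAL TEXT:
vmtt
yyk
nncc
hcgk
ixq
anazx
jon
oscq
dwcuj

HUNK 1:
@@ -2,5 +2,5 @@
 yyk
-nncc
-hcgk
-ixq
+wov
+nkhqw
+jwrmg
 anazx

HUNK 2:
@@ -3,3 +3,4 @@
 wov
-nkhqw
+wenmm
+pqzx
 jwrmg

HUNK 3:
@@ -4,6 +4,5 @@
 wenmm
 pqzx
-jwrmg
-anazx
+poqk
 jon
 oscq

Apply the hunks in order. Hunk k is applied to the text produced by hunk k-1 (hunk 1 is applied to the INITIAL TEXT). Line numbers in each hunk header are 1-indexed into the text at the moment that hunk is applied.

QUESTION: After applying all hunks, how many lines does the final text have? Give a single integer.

Answer: 9

Derivation:
Hunk 1: at line 2 remove [nncc,hcgk,ixq] add [wov,nkhqw,jwrmg] -> 9 lines: vmtt yyk wov nkhqw jwrmg anazx jon oscq dwcuj
Hunk 2: at line 3 remove [nkhqw] add [wenmm,pqzx] -> 10 lines: vmtt yyk wov wenmm pqzx jwrmg anazx jon oscq dwcuj
Hunk 3: at line 4 remove [jwrmg,anazx] add [poqk] -> 9 lines: vmtt yyk wov wenmm pqzx poqk jon oscq dwcuj
Final line count: 9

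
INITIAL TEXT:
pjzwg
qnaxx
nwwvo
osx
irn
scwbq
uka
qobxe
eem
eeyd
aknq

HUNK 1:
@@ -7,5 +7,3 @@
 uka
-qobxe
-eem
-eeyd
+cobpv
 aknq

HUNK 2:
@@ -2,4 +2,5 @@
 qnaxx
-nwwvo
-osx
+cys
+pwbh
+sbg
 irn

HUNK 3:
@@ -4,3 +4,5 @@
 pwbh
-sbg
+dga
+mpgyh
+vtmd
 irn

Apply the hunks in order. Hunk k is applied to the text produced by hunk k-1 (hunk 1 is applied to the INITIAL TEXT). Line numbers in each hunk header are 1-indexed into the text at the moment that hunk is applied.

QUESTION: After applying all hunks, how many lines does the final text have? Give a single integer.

Hunk 1: at line 7 remove [qobxe,eem,eeyd] add [cobpv] -> 9 lines: pjzwg qnaxx nwwvo osx irn scwbq uka cobpv aknq
Hunk 2: at line 2 remove [nwwvo,osx] add [cys,pwbh,sbg] -> 10 lines: pjzwg qnaxx cys pwbh sbg irn scwbq uka cobpv aknq
Hunk 3: at line 4 remove [sbg] add [dga,mpgyh,vtmd] -> 12 lines: pjzwg qnaxx cys pwbh dga mpgyh vtmd irn scwbq uka cobpv aknq
Final line count: 12

Answer: 12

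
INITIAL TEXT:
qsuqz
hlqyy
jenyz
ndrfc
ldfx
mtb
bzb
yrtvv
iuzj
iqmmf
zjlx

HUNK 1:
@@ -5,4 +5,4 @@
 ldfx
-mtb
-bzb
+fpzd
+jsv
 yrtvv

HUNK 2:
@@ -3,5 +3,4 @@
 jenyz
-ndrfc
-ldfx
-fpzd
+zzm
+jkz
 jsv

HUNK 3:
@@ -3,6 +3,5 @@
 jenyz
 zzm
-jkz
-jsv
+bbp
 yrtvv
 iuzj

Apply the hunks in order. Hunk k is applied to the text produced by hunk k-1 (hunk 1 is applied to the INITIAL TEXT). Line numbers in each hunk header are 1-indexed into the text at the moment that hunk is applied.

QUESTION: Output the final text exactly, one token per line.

Answer: qsuqz
hlqyy
jenyz
zzm
bbp
yrtvv
iuzj
iqmmf
zjlx

Derivation:
Hunk 1: at line 5 remove [mtb,bzb] add [fpzd,jsv] -> 11 lines: qsuqz hlqyy jenyz ndrfc ldfx fpzd jsv yrtvv iuzj iqmmf zjlx
Hunk 2: at line 3 remove [ndrfc,ldfx,fpzd] add [zzm,jkz] -> 10 lines: qsuqz hlqyy jenyz zzm jkz jsv yrtvv iuzj iqmmf zjlx
Hunk 3: at line 3 remove [jkz,jsv] add [bbp] -> 9 lines: qsuqz hlqyy jenyz zzm bbp yrtvv iuzj iqmmf zjlx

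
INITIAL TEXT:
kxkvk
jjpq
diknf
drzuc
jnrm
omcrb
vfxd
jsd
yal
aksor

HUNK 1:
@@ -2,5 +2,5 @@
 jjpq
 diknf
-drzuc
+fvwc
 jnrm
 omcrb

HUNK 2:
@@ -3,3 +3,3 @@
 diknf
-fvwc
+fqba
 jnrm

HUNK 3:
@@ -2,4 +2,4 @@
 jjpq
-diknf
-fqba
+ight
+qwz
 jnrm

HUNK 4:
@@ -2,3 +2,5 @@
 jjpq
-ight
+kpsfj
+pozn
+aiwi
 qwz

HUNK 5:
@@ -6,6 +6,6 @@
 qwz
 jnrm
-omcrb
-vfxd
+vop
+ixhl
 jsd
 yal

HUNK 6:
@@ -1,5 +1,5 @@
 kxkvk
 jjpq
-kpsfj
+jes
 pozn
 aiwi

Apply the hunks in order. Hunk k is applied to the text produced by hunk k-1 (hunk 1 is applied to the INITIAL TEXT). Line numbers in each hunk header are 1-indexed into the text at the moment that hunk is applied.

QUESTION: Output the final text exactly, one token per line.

Hunk 1: at line 2 remove [drzuc] add [fvwc] -> 10 lines: kxkvk jjpq diknf fvwc jnrm omcrb vfxd jsd yal aksor
Hunk 2: at line 3 remove [fvwc] add [fqba] -> 10 lines: kxkvk jjpq diknf fqba jnrm omcrb vfxd jsd yal aksor
Hunk 3: at line 2 remove [diknf,fqba] add [ight,qwz] -> 10 lines: kxkvk jjpq ight qwz jnrm omcrb vfxd jsd yal aksor
Hunk 4: at line 2 remove [ight] add [kpsfj,pozn,aiwi] -> 12 lines: kxkvk jjpq kpsfj pozn aiwi qwz jnrm omcrb vfxd jsd yal aksor
Hunk 5: at line 6 remove [omcrb,vfxd] add [vop,ixhl] -> 12 lines: kxkvk jjpq kpsfj pozn aiwi qwz jnrm vop ixhl jsd yal aksor
Hunk 6: at line 1 remove [kpsfj] add [jes] -> 12 lines: kxkvk jjpq jes pozn aiwi qwz jnrm vop ixhl jsd yal aksor

Answer: kxkvk
jjpq
jes
pozn
aiwi
qwz
jnrm
vop
ixhl
jsd
yal
aksor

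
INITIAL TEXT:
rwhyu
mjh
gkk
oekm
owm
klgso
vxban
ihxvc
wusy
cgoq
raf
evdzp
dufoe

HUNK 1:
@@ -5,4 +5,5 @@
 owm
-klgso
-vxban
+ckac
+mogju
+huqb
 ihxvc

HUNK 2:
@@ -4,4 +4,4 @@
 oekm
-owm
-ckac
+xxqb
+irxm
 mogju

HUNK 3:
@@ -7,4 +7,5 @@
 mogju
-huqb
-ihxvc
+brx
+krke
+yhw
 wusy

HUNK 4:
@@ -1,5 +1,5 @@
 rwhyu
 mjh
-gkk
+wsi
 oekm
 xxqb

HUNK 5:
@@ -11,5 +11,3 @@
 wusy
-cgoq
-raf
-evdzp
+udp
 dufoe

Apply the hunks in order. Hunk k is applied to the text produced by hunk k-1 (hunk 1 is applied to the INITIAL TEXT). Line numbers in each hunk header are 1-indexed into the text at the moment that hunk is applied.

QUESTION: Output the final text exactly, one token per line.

Hunk 1: at line 5 remove [klgso,vxban] add [ckac,mogju,huqb] -> 14 lines: rwhyu mjh gkk oekm owm ckac mogju huqb ihxvc wusy cgoq raf evdzp dufoe
Hunk 2: at line 4 remove [owm,ckac] add [xxqb,irxm] -> 14 lines: rwhyu mjh gkk oekm xxqb irxm mogju huqb ihxvc wusy cgoq raf evdzp dufoe
Hunk 3: at line 7 remove [huqb,ihxvc] add [brx,krke,yhw] -> 15 lines: rwhyu mjh gkk oekm xxqb irxm mogju brx krke yhw wusy cgoq raf evdzp dufoe
Hunk 4: at line 1 remove [gkk] add [wsi] -> 15 lines: rwhyu mjh wsi oekm xxqb irxm mogju brx krke yhw wusy cgoq raf evdzp dufoe
Hunk 5: at line 11 remove [cgoq,raf,evdzp] add [udp] -> 13 lines: rwhyu mjh wsi oekm xxqb irxm mogju brx krke yhw wusy udp dufoe

Answer: rwhyu
mjh
wsi
oekm
xxqb
irxm
mogju
brx
krke
yhw
wusy
udp
dufoe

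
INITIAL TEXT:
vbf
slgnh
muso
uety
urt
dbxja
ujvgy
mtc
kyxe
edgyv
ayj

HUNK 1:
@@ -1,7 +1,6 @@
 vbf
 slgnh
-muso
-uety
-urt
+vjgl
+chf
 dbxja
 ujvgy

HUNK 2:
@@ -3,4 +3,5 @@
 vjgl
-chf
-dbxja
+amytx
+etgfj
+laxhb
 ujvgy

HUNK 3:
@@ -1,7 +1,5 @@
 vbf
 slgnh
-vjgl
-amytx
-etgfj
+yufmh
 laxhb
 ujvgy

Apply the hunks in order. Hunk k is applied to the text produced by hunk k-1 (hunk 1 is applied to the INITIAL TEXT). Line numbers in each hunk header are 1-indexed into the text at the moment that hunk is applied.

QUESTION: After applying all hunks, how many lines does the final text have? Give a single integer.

Hunk 1: at line 1 remove [muso,uety,urt] add [vjgl,chf] -> 10 lines: vbf slgnh vjgl chf dbxja ujvgy mtc kyxe edgyv ayj
Hunk 2: at line 3 remove [chf,dbxja] add [amytx,etgfj,laxhb] -> 11 lines: vbf slgnh vjgl amytx etgfj laxhb ujvgy mtc kyxe edgyv ayj
Hunk 3: at line 1 remove [vjgl,amytx,etgfj] add [yufmh] -> 9 lines: vbf slgnh yufmh laxhb ujvgy mtc kyxe edgyv ayj
Final line count: 9

Answer: 9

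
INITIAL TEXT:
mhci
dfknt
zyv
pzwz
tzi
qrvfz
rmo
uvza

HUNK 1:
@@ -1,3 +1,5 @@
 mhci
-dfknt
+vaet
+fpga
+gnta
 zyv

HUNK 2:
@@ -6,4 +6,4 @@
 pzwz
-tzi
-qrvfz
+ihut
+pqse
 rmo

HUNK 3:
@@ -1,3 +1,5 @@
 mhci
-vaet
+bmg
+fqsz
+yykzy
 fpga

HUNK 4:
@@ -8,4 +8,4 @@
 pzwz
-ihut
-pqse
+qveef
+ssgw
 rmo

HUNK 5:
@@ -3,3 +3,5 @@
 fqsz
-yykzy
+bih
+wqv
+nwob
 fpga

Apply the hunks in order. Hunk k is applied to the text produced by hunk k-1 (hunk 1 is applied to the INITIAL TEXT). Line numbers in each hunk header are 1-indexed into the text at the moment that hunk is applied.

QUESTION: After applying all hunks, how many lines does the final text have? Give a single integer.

Answer: 14

Derivation:
Hunk 1: at line 1 remove [dfknt] add [vaet,fpga,gnta] -> 10 lines: mhci vaet fpga gnta zyv pzwz tzi qrvfz rmo uvza
Hunk 2: at line 6 remove [tzi,qrvfz] add [ihut,pqse] -> 10 lines: mhci vaet fpga gnta zyv pzwz ihut pqse rmo uvza
Hunk 3: at line 1 remove [vaet] add [bmg,fqsz,yykzy] -> 12 lines: mhci bmg fqsz yykzy fpga gnta zyv pzwz ihut pqse rmo uvza
Hunk 4: at line 8 remove [ihut,pqse] add [qveef,ssgw] -> 12 lines: mhci bmg fqsz yykzy fpga gnta zyv pzwz qveef ssgw rmo uvza
Hunk 5: at line 3 remove [yykzy] add [bih,wqv,nwob] -> 14 lines: mhci bmg fqsz bih wqv nwob fpga gnta zyv pzwz qveef ssgw rmo uvza
Final line count: 14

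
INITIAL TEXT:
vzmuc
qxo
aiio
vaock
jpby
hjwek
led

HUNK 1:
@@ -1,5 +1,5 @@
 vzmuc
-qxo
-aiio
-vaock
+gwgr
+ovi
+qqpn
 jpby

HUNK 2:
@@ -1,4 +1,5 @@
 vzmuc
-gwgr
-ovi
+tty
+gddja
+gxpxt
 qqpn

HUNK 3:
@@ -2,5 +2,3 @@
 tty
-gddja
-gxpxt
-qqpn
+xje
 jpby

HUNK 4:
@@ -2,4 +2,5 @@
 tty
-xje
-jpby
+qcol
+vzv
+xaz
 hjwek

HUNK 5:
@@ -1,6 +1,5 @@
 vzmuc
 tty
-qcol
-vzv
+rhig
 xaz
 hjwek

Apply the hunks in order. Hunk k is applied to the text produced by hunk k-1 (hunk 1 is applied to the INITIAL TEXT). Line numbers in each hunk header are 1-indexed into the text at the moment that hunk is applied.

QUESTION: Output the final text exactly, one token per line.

Answer: vzmuc
tty
rhig
xaz
hjwek
led

Derivation:
Hunk 1: at line 1 remove [qxo,aiio,vaock] add [gwgr,ovi,qqpn] -> 7 lines: vzmuc gwgr ovi qqpn jpby hjwek led
Hunk 2: at line 1 remove [gwgr,ovi] add [tty,gddja,gxpxt] -> 8 lines: vzmuc tty gddja gxpxt qqpn jpby hjwek led
Hunk 3: at line 2 remove [gddja,gxpxt,qqpn] add [xje] -> 6 lines: vzmuc tty xje jpby hjwek led
Hunk 4: at line 2 remove [xje,jpby] add [qcol,vzv,xaz] -> 7 lines: vzmuc tty qcol vzv xaz hjwek led
Hunk 5: at line 1 remove [qcol,vzv] add [rhig] -> 6 lines: vzmuc tty rhig xaz hjwek led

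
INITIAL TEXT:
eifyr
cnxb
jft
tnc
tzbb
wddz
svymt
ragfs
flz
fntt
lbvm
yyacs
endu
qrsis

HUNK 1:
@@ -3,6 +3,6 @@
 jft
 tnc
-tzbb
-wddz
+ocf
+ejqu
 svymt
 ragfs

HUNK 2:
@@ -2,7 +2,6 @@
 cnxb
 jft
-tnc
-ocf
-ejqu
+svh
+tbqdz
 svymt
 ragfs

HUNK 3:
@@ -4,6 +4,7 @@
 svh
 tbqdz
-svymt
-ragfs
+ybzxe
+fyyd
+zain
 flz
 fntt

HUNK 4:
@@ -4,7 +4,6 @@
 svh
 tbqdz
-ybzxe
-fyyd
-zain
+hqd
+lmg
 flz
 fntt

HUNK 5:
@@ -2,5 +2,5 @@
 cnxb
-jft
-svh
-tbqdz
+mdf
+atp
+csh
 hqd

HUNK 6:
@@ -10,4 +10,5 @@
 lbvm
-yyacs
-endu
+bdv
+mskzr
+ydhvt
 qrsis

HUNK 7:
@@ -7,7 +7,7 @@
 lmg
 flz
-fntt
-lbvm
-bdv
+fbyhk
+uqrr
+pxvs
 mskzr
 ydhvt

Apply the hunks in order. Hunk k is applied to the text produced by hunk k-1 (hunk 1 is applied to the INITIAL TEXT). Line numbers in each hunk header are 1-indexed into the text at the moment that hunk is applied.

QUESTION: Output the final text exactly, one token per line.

Hunk 1: at line 3 remove [tzbb,wddz] add [ocf,ejqu] -> 14 lines: eifyr cnxb jft tnc ocf ejqu svymt ragfs flz fntt lbvm yyacs endu qrsis
Hunk 2: at line 2 remove [tnc,ocf,ejqu] add [svh,tbqdz] -> 13 lines: eifyr cnxb jft svh tbqdz svymt ragfs flz fntt lbvm yyacs endu qrsis
Hunk 3: at line 4 remove [svymt,ragfs] add [ybzxe,fyyd,zain] -> 14 lines: eifyr cnxb jft svh tbqdz ybzxe fyyd zain flz fntt lbvm yyacs endu qrsis
Hunk 4: at line 4 remove [ybzxe,fyyd,zain] add [hqd,lmg] -> 13 lines: eifyr cnxb jft svh tbqdz hqd lmg flz fntt lbvm yyacs endu qrsis
Hunk 5: at line 2 remove [jft,svh,tbqdz] add [mdf,atp,csh] -> 13 lines: eifyr cnxb mdf atp csh hqd lmg flz fntt lbvm yyacs endu qrsis
Hunk 6: at line 10 remove [yyacs,endu] add [bdv,mskzr,ydhvt] -> 14 lines: eifyr cnxb mdf atp csh hqd lmg flz fntt lbvm bdv mskzr ydhvt qrsis
Hunk 7: at line 7 remove [fntt,lbvm,bdv] add [fbyhk,uqrr,pxvs] -> 14 lines: eifyr cnxb mdf atp csh hqd lmg flz fbyhk uqrr pxvs mskzr ydhvt qrsis

Answer: eifyr
cnxb
mdf
atp
csh
hqd
lmg
flz
fbyhk
uqrr
pxvs
mskzr
ydhvt
qrsis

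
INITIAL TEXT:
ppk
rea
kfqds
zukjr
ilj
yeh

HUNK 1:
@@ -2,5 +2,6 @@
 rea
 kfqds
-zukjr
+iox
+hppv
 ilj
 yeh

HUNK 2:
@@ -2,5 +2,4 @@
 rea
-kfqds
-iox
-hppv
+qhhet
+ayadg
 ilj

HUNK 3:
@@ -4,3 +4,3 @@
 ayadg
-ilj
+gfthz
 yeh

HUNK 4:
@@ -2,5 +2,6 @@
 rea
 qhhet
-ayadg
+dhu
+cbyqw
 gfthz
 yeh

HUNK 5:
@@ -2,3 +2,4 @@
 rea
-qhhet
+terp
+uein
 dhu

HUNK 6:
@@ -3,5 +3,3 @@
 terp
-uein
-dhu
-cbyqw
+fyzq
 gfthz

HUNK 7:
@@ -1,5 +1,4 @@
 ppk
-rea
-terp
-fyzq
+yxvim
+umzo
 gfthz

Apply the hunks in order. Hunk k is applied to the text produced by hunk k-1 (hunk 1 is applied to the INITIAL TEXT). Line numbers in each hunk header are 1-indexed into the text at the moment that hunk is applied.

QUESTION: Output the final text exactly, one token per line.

Hunk 1: at line 2 remove [zukjr] add [iox,hppv] -> 7 lines: ppk rea kfqds iox hppv ilj yeh
Hunk 2: at line 2 remove [kfqds,iox,hppv] add [qhhet,ayadg] -> 6 lines: ppk rea qhhet ayadg ilj yeh
Hunk 3: at line 4 remove [ilj] add [gfthz] -> 6 lines: ppk rea qhhet ayadg gfthz yeh
Hunk 4: at line 2 remove [ayadg] add [dhu,cbyqw] -> 7 lines: ppk rea qhhet dhu cbyqw gfthz yeh
Hunk 5: at line 2 remove [qhhet] add [terp,uein] -> 8 lines: ppk rea terp uein dhu cbyqw gfthz yeh
Hunk 6: at line 3 remove [uein,dhu,cbyqw] add [fyzq] -> 6 lines: ppk rea terp fyzq gfthz yeh
Hunk 7: at line 1 remove [rea,terp,fyzq] add [yxvim,umzo] -> 5 lines: ppk yxvim umzo gfthz yeh

Answer: ppk
yxvim
umzo
gfthz
yeh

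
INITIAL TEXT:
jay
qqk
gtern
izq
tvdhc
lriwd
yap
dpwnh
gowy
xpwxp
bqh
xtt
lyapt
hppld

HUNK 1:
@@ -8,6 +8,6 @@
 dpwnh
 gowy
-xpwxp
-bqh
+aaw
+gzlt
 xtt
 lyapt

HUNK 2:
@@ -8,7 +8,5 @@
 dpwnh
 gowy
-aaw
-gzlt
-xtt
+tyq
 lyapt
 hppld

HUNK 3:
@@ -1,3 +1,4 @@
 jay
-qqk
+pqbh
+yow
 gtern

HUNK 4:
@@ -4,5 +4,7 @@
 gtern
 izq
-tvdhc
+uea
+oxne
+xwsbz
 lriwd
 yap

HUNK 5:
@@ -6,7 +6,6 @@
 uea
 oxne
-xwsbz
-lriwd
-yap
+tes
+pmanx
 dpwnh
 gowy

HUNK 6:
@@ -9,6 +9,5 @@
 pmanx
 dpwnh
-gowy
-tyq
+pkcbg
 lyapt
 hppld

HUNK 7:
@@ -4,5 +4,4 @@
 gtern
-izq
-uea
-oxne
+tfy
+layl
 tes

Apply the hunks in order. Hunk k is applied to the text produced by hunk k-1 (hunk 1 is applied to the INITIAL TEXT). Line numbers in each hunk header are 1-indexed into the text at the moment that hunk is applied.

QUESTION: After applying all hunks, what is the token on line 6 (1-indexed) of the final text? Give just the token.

Answer: layl

Derivation:
Hunk 1: at line 8 remove [xpwxp,bqh] add [aaw,gzlt] -> 14 lines: jay qqk gtern izq tvdhc lriwd yap dpwnh gowy aaw gzlt xtt lyapt hppld
Hunk 2: at line 8 remove [aaw,gzlt,xtt] add [tyq] -> 12 lines: jay qqk gtern izq tvdhc lriwd yap dpwnh gowy tyq lyapt hppld
Hunk 3: at line 1 remove [qqk] add [pqbh,yow] -> 13 lines: jay pqbh yow gtern izq tvdhc lriwd yap dpwnh gowy tyq lyapt hppld
Hunk 4: at line 4 remove [tvdhc] add [uea,oxne,xwsbz] -> 15 lines: jay pqbh yow gtern izq uea oxne xwsbz lriwd yap dpwnh gowy tyq lyapt hppld
Hunk 5: at line 6 remove [xwsbz,lriwd,yap] add [tes,pmanx] -> 14 lines: jay pqbh yow gtern izq uea oxne tes pmanx dpwnh gowy tyq lyapt hppld
Hunk 6: at line 9 remove [gowy,tyq] add [pkcbg] -> 13 lines: jay pqbh yow gtern izq uea oxne tes pmanx dpwnh pkcbg lyapt hppld
Hunk 7: at line 4 remove [izq,uea,oxne] add [tfy,layl] -> 12 lines: jay pqbh yow gtern tfy layl tes pmanx dpwnh pkcbg lyapt hppld
Final line 6: layl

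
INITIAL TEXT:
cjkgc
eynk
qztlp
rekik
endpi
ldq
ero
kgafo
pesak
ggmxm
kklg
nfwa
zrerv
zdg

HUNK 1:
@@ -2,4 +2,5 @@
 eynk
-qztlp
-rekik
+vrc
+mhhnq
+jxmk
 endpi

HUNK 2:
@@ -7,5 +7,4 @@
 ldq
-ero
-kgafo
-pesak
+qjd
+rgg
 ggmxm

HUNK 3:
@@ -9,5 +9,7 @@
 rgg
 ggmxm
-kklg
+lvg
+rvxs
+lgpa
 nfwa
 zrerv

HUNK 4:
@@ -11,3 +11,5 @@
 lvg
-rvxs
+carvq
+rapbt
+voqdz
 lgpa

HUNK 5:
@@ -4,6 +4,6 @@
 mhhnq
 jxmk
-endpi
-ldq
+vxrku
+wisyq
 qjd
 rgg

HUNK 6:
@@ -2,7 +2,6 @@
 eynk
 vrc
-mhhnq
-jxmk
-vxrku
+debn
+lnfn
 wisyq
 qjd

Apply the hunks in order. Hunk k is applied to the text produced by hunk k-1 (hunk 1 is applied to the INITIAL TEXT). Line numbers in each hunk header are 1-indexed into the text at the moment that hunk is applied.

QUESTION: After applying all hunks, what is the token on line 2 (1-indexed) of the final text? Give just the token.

Answer: eynk

Derivation:
Hunk 1: at line 2 remove [qztlp,rekik] add [vrc,mhhnq,jxmk] -> 15 lines: cjkgc eynk vrc mhhnq jxmk endpi ldq ero kgafo pesak ggmxm kklg nfwa zrerv zdg
Hunk 2: at line 7 remove [ero,kgafo,pesak] add [qjd,rgg] -> 14 lines: cjkgc eynk vrc mhhnq jxmk endpi ldq qjd rgg ggmxm kklg nfwa zrerv zdg
Hunk 3: at line 9 remove [kklg] add [lvg,rvxs,lgpa] -> 16 lines: cjkgc eynk vrc mhhnq jxmk endpi ldq qjd rgg ggmxm lvg rvxs lgpa nfwa zrerv zdg
Hunk 4: at line 11 remove [rvxs] add [carvq,rapbt,voqdz] -> 18 lines: cjkgc eynk vrc mhhnq jxmk endpi ldq qjd rgg ggmxm lvg carvq rapbt voqdz lgpa nfwa zrerv zdg
Hunk 5: at line 4 remove [endpi,ldq] add [vxrku,wisyq] -> 18 lines: cjkgc eynk vrc mhhnq jxmk vxrku wisyq qjd rgg ggmxm lvg carvq rapbt voqdz lgpa nfwa zrerv zdg
Hunk 6: at line 2 remove [mhhnq,jxmk,vxrku] add [debn,lnfn] -> 17 lines: cjkgc eynk vrc debn lnfn wisyq qjd rgg ggmxm lvg carvq rapbt voqdz lgpa nfwa zrerv zdg
Final line 2: eynk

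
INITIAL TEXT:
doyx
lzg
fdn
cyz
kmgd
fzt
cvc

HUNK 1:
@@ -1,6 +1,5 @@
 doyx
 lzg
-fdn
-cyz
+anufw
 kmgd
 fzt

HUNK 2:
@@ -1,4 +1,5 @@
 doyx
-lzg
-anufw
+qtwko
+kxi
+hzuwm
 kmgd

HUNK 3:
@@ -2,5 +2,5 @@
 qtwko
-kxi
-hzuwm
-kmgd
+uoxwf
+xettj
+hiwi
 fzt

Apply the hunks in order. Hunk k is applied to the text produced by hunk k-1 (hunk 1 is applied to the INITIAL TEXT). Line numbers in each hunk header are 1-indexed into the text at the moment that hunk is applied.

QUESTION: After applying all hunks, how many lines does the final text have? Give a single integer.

Hunk 1: at line 1 remove [fdn,cyz] add [anufw] -> 6 lines: doyx lzg anufw kmgd fzt cvc
Hunk 2: at line 1 remove [lzg,anufw] add [qtwko,kxi,hzuwm] -> 7 lines: doyx qtwko kxi hzuwm kmgd fzt cvc
Hunk 3: at line 2 remove [kxi,hzuwm,kmgd] add [uoxwf,xettj,hiwi] -> 7 lines: doyx qtwko uoxwf xettj hiwi fzt cvc
Final line count: 7

Answer: 7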